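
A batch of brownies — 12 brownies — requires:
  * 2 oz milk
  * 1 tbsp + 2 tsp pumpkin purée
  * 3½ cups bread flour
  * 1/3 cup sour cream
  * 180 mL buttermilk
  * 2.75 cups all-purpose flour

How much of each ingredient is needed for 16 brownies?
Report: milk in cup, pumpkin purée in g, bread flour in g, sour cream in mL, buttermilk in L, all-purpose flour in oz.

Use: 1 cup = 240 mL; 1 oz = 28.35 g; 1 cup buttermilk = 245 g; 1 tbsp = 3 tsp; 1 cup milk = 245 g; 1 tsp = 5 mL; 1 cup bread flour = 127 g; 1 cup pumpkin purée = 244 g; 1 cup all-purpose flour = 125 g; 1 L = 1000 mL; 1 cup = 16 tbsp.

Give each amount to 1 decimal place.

Scaling factor: 16/12 = 4/3.
milk: 2 oz × 4/3 × 28.35 g/oz ÷ 245 g/cup ≈ 0.3 cup
pumpkin purée: (1 tbsp + 2 tsp = 5/3 tbsp) × 4/3 ÷ 16 tbsp/cup × 244 g/cup ≈ 33.9 g
bread flour: 3.5 cup × 4/3 × 127 g/cup ≈ 592.7 g
sour cream: 1/3 cup × 4/3 × 240 mL/cup ≈ 106.7 mL
buttermilk: 180 mL × 4/3 ÷ 1000 mL/L ≈ 0.2 L
all-purpose flour: 2.75 cup × 4/3 × 125 g/cup ÷ 28.35 g/oz ≈ 16.2 oz

milk: 0.3 cup; pumpkin purée: 33.9 g; bread flour: 592.7 g; sour cream: 106.7 mL; buttermilk: 0.2 L; all-purpose flour: 16.2 oz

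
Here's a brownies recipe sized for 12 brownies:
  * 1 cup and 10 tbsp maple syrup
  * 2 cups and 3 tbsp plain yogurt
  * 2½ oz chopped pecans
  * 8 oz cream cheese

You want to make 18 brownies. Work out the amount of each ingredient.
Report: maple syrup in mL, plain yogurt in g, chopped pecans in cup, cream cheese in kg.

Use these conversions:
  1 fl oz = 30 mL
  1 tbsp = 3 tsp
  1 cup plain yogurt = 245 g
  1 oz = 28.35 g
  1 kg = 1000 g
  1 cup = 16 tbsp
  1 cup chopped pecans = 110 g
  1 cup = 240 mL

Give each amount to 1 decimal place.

maple syrup: 585.0 mL; plain yogurt: 803.9 g; chopped pecans: 1.0 cup; cream cheese: 0.3 kg

Scaling factor: 18/12 = 3/2 = 1.5.
maple syrup: (1 cup + 10 tbsp = 1.625 cup) × 3/2 × 240 mL/cup = 585.0 mL
plain yogurt: (2 cup + 3 tbsp = 2.1875 cup) × 3/2 × 245 g/cup ≈ 803.9 g
chopped pecans: 2.5 oz × 3/2 × 28.35 g/oz ÷ 110 g/cup ≈ 1.0 cup
cream cheese: 8 oz × 3/2 × 28.35 g/oz ÷ 1000 g/kg ≈ 0.3 kg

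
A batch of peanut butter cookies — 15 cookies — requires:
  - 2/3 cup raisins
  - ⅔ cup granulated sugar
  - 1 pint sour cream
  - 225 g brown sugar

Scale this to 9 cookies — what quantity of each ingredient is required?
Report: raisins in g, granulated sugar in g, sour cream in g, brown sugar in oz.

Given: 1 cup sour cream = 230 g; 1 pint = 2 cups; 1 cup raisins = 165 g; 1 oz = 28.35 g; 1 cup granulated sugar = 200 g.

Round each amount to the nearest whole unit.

raisins: 66 g; granulated sugar: 80 g; sour cream: 276 g; brown sugar: 5 oz

Scaling factor: 9/15 = 3/5 = 0.6.
raisins: 2/3 cup × 3/5 × 165 g/cup = 66 g
granulated sugar: 2/3 cup × 3/5 × 200 g/cup = 80 g
sour cream: 1 pint × 3/5 × 2 cup/pint × 230 g/cup = 276 g
brown sugar: 225 g × 3/5 ÷ 28.35 g/oz ≈ 5 oz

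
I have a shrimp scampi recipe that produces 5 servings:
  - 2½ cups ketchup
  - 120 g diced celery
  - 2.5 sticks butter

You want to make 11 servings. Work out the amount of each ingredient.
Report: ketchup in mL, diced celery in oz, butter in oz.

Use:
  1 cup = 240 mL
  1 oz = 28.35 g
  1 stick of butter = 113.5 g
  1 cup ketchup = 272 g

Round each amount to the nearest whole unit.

ketchup: 1320 mL; diced celery: 9 oz; butter: 22 oz

Scaling factor: 11/5 = 2.2.
ketchup: 2.5 cup × 11/5 × 240 mL/cup = 1320 mL
diced celery: 120 g × 11/5 ÷ 28.35 g/oz ≈ 9 oz
butter: 2.5 stick × 11/5 × 113.5 g/stick ÷ 28.35 g/oz ≈ 22 oz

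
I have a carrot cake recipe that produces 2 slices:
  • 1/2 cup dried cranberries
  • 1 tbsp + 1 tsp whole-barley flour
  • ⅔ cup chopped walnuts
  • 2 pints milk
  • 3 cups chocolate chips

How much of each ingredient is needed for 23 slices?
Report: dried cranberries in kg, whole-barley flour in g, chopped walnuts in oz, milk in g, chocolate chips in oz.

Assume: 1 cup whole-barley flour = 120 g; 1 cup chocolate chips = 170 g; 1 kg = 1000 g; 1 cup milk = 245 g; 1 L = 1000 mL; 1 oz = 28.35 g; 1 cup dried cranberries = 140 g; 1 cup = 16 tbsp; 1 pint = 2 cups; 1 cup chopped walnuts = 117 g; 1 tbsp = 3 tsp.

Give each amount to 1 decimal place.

dried cranberries: 0.8 kg; whole-barley flour: 115.0 g; chopped walnuts: 31.6 oz; milk: 11270.0 g; chocolate chips: 206.9 oz

Scaling factor: 23/2 = 11.5.
dried cranberries: 0.5 cup × 23/2 × 140 g/cup ÷ 1000 g/kg ≈ 0.8 kg
whole-barley flour: (1 tbsp + 1 tsp = 4/3 tbsp) × 23/2 ÷ 16 tbsp/cup × 120 g/cup = 115.0 g
chopped walnuts: 2/3 cup × 23/2 × 117 g/cup ÷ 28.35 g/oz ≈ 31.6 oz
milk: 2 pint × 23/2 × 2 cup/pint × 245 g/cup = 11270.0 g
chocolate chips: 3 cup × 23/2 × 170 g/cup ÷ 28.35 g/oz ≈ 206.9 oz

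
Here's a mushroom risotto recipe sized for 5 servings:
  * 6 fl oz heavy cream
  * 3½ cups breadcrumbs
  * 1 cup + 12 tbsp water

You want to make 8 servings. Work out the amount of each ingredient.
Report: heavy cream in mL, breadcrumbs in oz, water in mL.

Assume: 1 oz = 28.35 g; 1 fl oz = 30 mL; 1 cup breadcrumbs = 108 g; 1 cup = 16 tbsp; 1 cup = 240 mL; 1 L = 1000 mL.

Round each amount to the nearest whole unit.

heavy cream: 288 mL; breadcrumbs: 21 oz; water: 672 mL

Scaling factor: 8/5 = 1.6.
heavy cream: 6 fl oz × 8/5 × 30 mL/fl oz = 288 mL
breadcrumbs: 3.5 cup × 8/5 × 108 g/cup ÷ 28.35 g/oz ≈ 21 oz
water: (1 cup + 12 tbsp = 1.75 cup) × 8/5 × 240 mL/cup = 672 mL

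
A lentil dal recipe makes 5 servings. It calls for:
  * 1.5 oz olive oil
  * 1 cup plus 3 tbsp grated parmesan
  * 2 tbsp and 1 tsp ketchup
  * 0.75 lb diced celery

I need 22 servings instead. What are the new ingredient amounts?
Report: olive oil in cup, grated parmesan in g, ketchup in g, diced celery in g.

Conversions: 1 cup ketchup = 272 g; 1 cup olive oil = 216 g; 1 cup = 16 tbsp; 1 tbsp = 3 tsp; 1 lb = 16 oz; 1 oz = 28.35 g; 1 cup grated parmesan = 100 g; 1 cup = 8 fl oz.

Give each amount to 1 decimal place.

Scaling factor: 22/5 = 4.4.
olive oil: 1.5 oz × 22/5 × 28.35 g/oz ÷ 216 g/cup ≈ 0.9 cup
grated parmesan: (1 cup + 3 tbsp = 1.1875 cup) × 22/5 × 100 g/cup = 522.5 g
ketchup: (2 tbsp + 1 tsp = 7/3 tbsp) × 22/5 ÷ 16 tbsp/cup × 272 g/cup ≈ 174.5 g
diced celery: 0.75 lb × 22/5 × 16 oz/lb × 28.35 g/oz ≈ 1496.9 g

olive oil: 0.9 cup; grated parmesan: 522.5 g; ketchup: 174.5 g; diced celery: 1496.9 g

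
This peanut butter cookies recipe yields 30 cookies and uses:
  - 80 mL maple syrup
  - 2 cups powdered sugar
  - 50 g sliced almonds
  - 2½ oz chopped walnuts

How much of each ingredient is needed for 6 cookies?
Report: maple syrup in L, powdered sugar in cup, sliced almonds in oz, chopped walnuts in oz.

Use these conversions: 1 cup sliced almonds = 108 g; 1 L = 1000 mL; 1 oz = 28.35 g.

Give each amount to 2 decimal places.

maple syrup: 0.02 L; powdered sugar: 0.40 cup; sliced almonds: 0.35 oz; chopped walnuts: 0.50 oz

Scaling factor: 6/30 = 1/5 = 0.2.
maple syrup: 80 mL × 1/5 ÷ 1000 mL/L ≈ 0.02 L
powdered sugar: 2 cup × 1/5 = 0.40 cup
sliced almonds: 50 g × 1/5 ÷ 28.35 g/oz ≈ 0.35 oz
chopped walnuts: 2.5 oz × 1/5 = 0.50 oz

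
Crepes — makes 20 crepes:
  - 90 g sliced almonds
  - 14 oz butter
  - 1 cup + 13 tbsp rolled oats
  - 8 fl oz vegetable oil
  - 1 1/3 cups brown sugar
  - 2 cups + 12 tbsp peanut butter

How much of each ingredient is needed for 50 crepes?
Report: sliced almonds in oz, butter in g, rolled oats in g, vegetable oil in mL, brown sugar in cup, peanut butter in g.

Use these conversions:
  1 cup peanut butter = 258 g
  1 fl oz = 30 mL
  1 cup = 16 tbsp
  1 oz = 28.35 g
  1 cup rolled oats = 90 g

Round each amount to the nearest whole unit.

Scaling factor: 50/20 = 5/2 = 2.5.
sliced almonds: 90 g × 5/2 ÷ 28.35 g/oz ≈ 8 oz
butter: 14 oz × 5/2 × 28.35 g/oz ≈ 992 g
rolled oats: (1 cup + 13 tbsp = 1.8125 cup) × 5/2 × 90 g/cup ≈ 408 g
vegetable oil: 8 fl oz × 5/2 × 30 mL/fl oz = 600 mL
brown sugar: 4/3 cup × 5/2 ≈ 3 cup
peanut butter: (2 cup + 12 tbsp = 2.75 cup) × 5/2 × 258 g/cup ≈ 1774 g

sliced almonds: 8 oz; butter: 992 g; rolled oats: 408 g; vegetable oil: 600 mL; brown sugar: 3 cup; peanut butter: 1774 g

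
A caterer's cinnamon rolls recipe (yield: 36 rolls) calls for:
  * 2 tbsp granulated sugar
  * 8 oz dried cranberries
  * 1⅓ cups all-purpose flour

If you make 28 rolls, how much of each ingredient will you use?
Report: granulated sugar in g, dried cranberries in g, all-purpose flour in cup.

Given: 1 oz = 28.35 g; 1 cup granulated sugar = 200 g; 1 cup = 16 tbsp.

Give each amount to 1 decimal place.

Scaling factor: 28/36 = 7/9.
granulated sugar: 2 tbsp × 7/9 ÷ 16 tbsp/cup × 200 g/cup ≈ 19.4 g
dried cranberries: 8 oz × 7/9 × 28.35 g/oz = 176.4 g
all-purpose flour: 4/3 cup × 7/9 ≈ 1.0 cup

granulated sugar: 19.4 g; dried cranberries: 176.4 g; all-purpose flour: 1.0 cup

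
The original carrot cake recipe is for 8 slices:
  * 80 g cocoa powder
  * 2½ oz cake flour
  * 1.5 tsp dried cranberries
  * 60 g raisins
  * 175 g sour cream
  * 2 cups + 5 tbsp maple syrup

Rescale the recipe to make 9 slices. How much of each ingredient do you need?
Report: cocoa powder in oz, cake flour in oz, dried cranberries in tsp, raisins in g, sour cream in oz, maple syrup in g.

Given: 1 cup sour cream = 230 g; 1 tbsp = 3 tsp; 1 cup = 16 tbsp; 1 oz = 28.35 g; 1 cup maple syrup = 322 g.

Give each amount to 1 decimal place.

cocoa powder: 3.2 oz; cake flour: 2.8 oz; dried cranberries: 1.7 tsp; raisins: 67.5 g; sour cream: 6.9 oz; maple syrup: 837.7 g

Scaling factor: 9/8 = 1.125.
cocoa powder: 80 g × 9/8 ÷ 28.35 g/oz ≈ 3.2 oz
cake flour: 2.5 oz × 9/8 ≈ 2.8 oz
dried cranberries: 1.5 tsp × 9/8 ≈ 1.7 tsp
raisins: 60 g × 9/8 = 67.5 g
sour cream: 175 g × 9/8 ÷ 28.35 g/oz ≈ 6.9 oz
maple syrup: (2 cup + 5 tbsp = 2.3125 cup) × 9/8 × 322 g/cup ≈ 837.7 g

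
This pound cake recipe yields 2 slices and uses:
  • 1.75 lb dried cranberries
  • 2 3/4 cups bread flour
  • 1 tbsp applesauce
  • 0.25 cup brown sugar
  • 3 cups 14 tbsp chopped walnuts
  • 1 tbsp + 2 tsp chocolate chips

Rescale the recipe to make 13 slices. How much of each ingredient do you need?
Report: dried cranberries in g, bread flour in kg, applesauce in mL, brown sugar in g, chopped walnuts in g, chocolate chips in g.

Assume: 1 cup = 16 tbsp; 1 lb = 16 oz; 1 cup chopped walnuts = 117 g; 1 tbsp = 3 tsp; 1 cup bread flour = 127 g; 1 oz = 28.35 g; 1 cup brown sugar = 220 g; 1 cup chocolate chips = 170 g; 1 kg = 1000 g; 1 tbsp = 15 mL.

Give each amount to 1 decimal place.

dried cranberries: 5159.7 g; bread flour: 2.3 kg; applesauce: 97.5 mL; brown sugar: 357.5 g; chopped walnuts: 2946.9 g; chocolate chips: 115.1 g

Scaling factor: 13/2 = 6.5.
dried cranberries: 1.75 lb × 13/2 × 16 oz/lb × 28.35 g/oz = 5159.7 g
bread flour: 2.75 cup × 13/2 × 127 g/cup ÷ 1000 g/kg ≈ 2.3 kg
applesauce: 1 tbsp × 13/2 × 15 mL/tbsp = 97.5 mL
brown sugar: 0.25 cup × 13/2 × 220 g/cup = 357.5 g
chopped walnuts: (3 cup + 14 tbsp = 3.875 cup) × 13/2 × 117 g/cup ≈ 2946.9 g
chocolate chips: (1 tbsp + 2 tsp = 5/3 tbsp) × 13/2 ÷ 16 tbsp/cup × 170 g/cup ≈ 115.1 g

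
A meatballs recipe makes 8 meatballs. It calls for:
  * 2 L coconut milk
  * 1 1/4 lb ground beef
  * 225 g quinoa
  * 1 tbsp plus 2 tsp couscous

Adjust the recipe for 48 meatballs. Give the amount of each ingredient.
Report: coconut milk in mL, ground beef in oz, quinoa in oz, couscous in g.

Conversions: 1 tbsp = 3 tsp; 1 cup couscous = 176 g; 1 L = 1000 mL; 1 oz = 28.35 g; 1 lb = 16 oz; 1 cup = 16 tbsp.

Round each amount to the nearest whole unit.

coconut milk: 12000 mL; ground beef: 120 oz; quinoa: 48 oz; couscous: 110 g

Scaling factor: 48/8 = 6.
coconut milk: 2 L × 6 × 1000 mL/L = 12000 mL
ground beef: 1.25 lb × 6 × 16 oz/lb = 120 oz
quinoa: 225 g × 6 ÷ 28.35 g/oz ≈ 48 oz
couscous: (1 tbsp + 2 tsp = 5/3 tbsp) × 6 ÷ 16 tbsp/cup × 176 g/cup = 110 g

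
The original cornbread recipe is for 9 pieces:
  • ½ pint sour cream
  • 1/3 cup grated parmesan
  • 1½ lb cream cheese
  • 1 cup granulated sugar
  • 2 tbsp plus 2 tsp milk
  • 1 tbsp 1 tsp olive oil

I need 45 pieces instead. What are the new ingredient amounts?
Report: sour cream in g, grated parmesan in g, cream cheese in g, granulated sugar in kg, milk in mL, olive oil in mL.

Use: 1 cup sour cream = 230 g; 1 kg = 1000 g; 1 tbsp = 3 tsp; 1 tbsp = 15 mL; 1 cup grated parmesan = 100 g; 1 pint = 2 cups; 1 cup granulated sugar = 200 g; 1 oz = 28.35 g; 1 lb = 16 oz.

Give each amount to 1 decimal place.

Scaling factor: 45/9 = 5.
sour cream: 0.5 pint × 5 × 2 cup/pint × 230 g/cup = 1150.0 g
grated parmesan: 1/3 cup × 5 × 100 g/cup ≈ 166.7 g
cream cheese: 1.5 lb × 5 × 16 oz/lb × 28.35 g/oz = 3402.0 g
granulated sugar: 1 cup × 5 × 200 g/cup ÷ 1000 g/kg = 1.0 kg
milk: (2 tbsp + 2 tsp = 8/3 tbsp) × 5 × 15 mL/tbsp = 200.0 mL
olive oil: (1 tbsp + 1 tsp = 4/3 tbsp) × 5 × 15 mL/tbsp = 100.0 mL

sour cream: 1150.0 g; grated parmesan: 166.7 g; cream cheese: 3402.0 g; granulated sugar: 1.0 kg; milk: 200.0 mL; olive oil: 100.0 mL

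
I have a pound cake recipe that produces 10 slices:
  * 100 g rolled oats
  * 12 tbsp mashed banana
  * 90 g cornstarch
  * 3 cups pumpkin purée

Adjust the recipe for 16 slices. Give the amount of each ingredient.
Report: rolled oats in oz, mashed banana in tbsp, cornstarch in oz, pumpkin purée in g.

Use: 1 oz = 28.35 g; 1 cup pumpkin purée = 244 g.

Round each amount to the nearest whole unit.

Scaling factor: 16/10 = 8/5 = 1.6.
rolled oats: 100 g × 8/5 ÷ 28.35 g/oz ≈ 6 oz
mashed banana: 12 tbsp × 8/5 ≈ 19 tbsp
cornstarch: 90 g × 8/5 ÷ 28.35 g/oz ≈ 5 oz
pumpkin purée: 3 cup × 8/5 × 244 g/cup ≈ 1171 g

rolled oats: 6 oz; mashed banana: 19 tbsp; cornstarch: 5 oz; pumpkin purée: 1171 g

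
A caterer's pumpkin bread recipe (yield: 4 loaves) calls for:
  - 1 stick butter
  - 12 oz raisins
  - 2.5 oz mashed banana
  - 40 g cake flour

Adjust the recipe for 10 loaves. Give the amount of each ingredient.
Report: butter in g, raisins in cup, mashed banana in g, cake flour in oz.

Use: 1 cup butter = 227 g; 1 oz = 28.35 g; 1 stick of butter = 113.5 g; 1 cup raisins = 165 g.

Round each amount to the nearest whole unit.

butter: 284 g; raisins: 5 cup; mashed banana: 177 g; cake flour: 4 oz

Scaling factor: 10/4 = 5/2 = 2.5.
butter: 1 stick × 5/2 × 113.5 g/stick ≈ 284 g
raisins: 12 oz × 5/2 × 28.35 g/oz ÷ 165 g/cup ≈ 5 cup
mashed banana: 2.5 oz × 5/2 × 28.35 g/oz ≈ 177 g
cake flour: 40 g × 5/2 ÷ 28.35 g/oz ≈ 4 oz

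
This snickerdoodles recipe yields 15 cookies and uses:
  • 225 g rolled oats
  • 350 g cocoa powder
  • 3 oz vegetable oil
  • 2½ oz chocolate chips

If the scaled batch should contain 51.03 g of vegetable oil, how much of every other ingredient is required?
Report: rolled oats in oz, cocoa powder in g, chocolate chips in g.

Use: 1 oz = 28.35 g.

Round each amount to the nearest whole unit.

rolled oats: 5 oz; cocoa powder: 210 g; chocolate chips: 43 g

The original recipe has 85.05 g of vegetable oil, so the scaling factor is 51.03 ÷ 85.05 = 3/5 = 0.6.
rolled oats: 225 g × 3/5 ÷ 28.35 g/oz ≈ 5 oz
cocoa powder: 350 g × 3/5 = 210 g
chocolate chips: 2.5 oz × 3/5 × 28.35 g/oz ≈ 43 g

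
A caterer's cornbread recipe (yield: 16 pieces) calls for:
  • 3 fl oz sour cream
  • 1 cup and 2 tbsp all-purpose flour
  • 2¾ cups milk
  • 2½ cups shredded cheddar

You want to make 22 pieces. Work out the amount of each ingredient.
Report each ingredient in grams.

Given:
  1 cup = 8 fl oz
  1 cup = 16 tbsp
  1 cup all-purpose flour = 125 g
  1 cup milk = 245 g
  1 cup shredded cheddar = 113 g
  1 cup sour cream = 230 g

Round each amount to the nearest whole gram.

sour cream: 119 g; all-purpose flour: 193 g; milk: 926 g; shredded cheddar: 388 g

Scaling factor: 22/16 = 11/8 = 1.375.
sour cream: 3 fl oz × 11/8 ÷ 8 fl oz/cup × 230 g/cup ≈ 119 g
all-purpose flour: (1 cup + 2 tbsp = 1.125 cup) × 11/8 × 125 g/cup ≈ 193 g
milk: 2.75 cup × 11/8 × 245 g/cup ≈ 926 g
shredded cheddar: 2.5 cup × 11/8 × 113 g/cup ≈ 388 g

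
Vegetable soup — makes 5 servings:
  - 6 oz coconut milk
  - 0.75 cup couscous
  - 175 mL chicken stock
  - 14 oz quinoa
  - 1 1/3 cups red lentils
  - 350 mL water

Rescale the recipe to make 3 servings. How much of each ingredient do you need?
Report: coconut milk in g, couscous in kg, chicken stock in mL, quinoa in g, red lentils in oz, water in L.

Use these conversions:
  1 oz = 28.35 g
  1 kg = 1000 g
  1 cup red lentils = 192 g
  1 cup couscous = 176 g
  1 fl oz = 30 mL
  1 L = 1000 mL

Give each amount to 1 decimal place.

coconut milk: 102.1 g; couscous: 0.1 kg; chicken stock: 105.0 mL; quinoa: 238.1 g; red lentils: 5.4 oz; water: 0.2 L

Scaling factor: 3/5 = 0.6.
coconut milk: 6 oz × 3/5 × 28.35 g/oz ≈ 102.1 g
couscous: 0.75 cup × 3/5 × 176 g/cup ÷ 1000 g/kg ≈ 0.1 kg
chicken stock: 175 mL × 3/5 = 105.0 mL
quinoa: 14 oz × 3/5 × 28.35 g/oz ≈ 238.1 g
red lentils: 4/3 cup × 3/5 × 192 g/cup ÷ 28.35 g/oz ≈ 5.4 oz
water: 350 mL × 3/5 ÷ 1000 mL/L ≈ 0.2 L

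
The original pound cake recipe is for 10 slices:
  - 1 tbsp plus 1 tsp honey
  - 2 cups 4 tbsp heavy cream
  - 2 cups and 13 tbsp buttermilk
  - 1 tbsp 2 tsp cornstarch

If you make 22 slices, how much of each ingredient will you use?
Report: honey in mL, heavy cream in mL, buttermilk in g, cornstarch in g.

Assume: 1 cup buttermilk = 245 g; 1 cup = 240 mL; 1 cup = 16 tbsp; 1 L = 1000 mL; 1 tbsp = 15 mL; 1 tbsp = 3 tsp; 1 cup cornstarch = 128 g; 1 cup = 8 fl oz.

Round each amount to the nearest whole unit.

honey: 44 mL; heavy cream: 1188 mL; buttermilk: 1516 g; cornstarch: 29 g

Scaling factor: 22/10 = 11/5 = 2.2.
honey: (1 tbsp + 1 tsp = 4/3 tbsp) × 11/5 × 15 mL/tbsp = 44 mL
heavy cream: (2 cup + 4 tbsp = 2.25 cup) × 11/5 × 240 mL/cup = 1188 mL
buttermilk: (2 cup + 13 tbsp = 2.8125 cup) × 11/5 × 245 g/cup ≈ 1516 g
cornstarch: (1 tbsp + 2 tsp = 5/3 tbsp) × 11/5 ÷ 16 tbsp/cup × 128 g/cup ≈ 29 g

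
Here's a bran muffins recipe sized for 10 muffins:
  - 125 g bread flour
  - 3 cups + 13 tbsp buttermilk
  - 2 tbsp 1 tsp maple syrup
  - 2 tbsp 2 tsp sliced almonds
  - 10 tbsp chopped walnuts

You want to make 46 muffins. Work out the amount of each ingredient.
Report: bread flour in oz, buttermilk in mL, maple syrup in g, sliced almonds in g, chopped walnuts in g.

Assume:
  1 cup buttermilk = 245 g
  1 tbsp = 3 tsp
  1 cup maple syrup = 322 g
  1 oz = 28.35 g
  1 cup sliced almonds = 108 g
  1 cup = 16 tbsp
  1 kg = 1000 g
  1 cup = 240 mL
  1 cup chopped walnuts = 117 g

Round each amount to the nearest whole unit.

bread flour: 20 oz; buttermilk: 4209 mL; maple syrup: 216 g; sliced almonds: 83 g; chopped walnuts: 336 g

Scaling factor: 46/10 = 23/5 = 4.6.
bread flour: 125 g × 23/5 ÷ 28.35 g/oz ≈ 20 oz
buttermilk: (3 cup + 13 tbsp = 3.8125 cup) × 23/5 × 240 mL/cup = 4209 mL
maple syrup: (2 tbsp + 1 tsp = 7/3 tbsp) × 23/5 ÷ 16 tbsp/cup × 322 g/cup ≈ 216 g
sliced almonds: (2 tbsp + 2 tsp = 8/3 tbsp) × 23/5 ÷ 16 tbsp/cup × 108 g/cup ≈ 83 g
chopped walnuts: 10 tbsp × 23/5 ÷ 16 tbsp/cup × 117 g/cup ≈ 336 g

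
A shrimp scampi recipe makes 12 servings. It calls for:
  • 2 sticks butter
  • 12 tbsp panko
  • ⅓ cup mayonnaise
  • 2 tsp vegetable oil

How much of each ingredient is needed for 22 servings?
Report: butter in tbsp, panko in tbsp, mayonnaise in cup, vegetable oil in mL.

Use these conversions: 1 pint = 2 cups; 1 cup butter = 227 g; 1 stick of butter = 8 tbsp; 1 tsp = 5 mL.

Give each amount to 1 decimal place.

butter: 29.3 tbsp; panko: 22.0 tbsp; mayonnaise: 0.6 cup; vegetable oil: 18.3 mL

Scaling factor: 22/12 = 11/6.
butter: 2 stick × 11/6 × 8 tbsp/stick ≈ 29.3 tbsp
panko: 12 tbsp × 11/6 = 22.0 tbsp
mayonnaise: 1/3 cup × 11/6 ≈ 0.6 cup
vegetable oil: 2 tsp × 11/6 × 5 mL/tsp ≈ 18.3 mL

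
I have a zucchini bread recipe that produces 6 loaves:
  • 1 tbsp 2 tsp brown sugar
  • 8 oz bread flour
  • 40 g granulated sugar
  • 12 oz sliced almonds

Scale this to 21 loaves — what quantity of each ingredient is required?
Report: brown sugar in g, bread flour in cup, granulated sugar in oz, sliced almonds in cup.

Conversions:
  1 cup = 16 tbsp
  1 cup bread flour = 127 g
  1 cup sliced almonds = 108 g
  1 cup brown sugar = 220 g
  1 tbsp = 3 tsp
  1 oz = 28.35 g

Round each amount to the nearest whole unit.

Scaling factor: 21/6 = 7/2 = 3.5.
brown sugar: (1 tbsp + 2 tsp = 5/3 tbsp) × 7/2 ÷ 16 tbsp/cup × 220 g/cup ≈ 80 g
bread flour: 8 oz × 7/2 × 28.35 g/oz ÷ 127 g/cup ≈ 6 cup
granulated sugar: 40 g × 7/2 ÷ 28.35 g/oz ≈ 5 oz
sliced almonds: 12 oz × 7/2 × 28.35 g/oz ÷ 108 g/cup ≈ 11 cup

brown sugar: 80 g; bread flour: 6 cup; granulated sugar: 5 oz; sliced almonds: 11 cup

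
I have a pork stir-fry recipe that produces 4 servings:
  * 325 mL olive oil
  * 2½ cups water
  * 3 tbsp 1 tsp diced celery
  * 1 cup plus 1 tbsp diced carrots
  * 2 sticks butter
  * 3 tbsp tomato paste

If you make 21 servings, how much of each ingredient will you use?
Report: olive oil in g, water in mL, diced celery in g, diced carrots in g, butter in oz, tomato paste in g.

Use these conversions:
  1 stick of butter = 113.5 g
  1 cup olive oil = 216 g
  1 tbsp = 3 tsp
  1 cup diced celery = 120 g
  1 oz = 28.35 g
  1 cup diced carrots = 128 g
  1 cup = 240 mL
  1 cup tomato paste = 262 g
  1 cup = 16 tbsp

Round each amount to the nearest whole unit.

olive oil: 1536 g; water: 3150 mL; diced celery: 131 g; diced carrots: 714 g; butter: 42 oz; tomato paste: 258 g

Scaling factor: 21/4 = 5.25.
olive oil: 325 mL × 21/4 ÷ 240 mL/cup × 216 g/cup ≈ 1536 g
water: 2.5 cup × 21/4 × 240 mL/cup = 3150 mL
diced celery: (3 tbsp + 1 tsp = 10/3 tbsp) × 21/4 ÷ 16 tbsp/cup × 120 g/cup ≈ 131 g
diced carrots: (1 cup + 1 tbsp = 1.0625 cup) × 21/4 × 128 g/cup = 714 g
butter: 2 stick × 21/4 × 113.5 g/stick ÷ 28.35 g/oz ≈ 42 oz
tomato paste: 3 tbsp × 21/4 ÷ 16 tbsp/cup × 262 g/cup ≈ 258 g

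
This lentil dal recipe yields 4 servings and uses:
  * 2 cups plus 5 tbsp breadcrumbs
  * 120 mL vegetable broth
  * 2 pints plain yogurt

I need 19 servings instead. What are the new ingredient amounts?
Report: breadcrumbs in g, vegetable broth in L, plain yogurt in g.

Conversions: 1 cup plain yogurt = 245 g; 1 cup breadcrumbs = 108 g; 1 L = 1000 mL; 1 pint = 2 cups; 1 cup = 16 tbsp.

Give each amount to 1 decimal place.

breadcrumbs: 1186.3 g; vegetable broth: 0.6 L; plain yogurt: 4655.0 g

Scaling factor: 19/4 = 4.75.
breadcrumbs: (2 cup + 5 tbsp = 2.3125 cup) × 19/4 × 108 g/cup ≈ 1186.3 g
vegetable broth: 120 mL × 19/4 ÷ 1000 mL/L ≈ 0.6 L
plain yogurt: 2 pint × 19/4 × 2 cup/pint × 245 g/cup = 4655.0 g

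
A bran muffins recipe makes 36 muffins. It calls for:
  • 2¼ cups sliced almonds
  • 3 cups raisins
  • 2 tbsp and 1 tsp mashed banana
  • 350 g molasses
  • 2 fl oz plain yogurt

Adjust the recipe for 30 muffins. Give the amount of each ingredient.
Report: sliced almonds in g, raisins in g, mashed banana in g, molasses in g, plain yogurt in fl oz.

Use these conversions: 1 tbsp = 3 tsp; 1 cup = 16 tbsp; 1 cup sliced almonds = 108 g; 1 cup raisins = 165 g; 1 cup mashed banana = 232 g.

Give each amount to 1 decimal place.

Scaling factor: 30/36 = 5/6.
sliced almonds: 2.25 cup × 5/6 × 108 g/cup = 202.5 g
raisins: 3 cup × 5/6 × 165 g/cup = 412.5 g
mashed banana: (2 tbsp + 1 tsp = 7/3 tbsp) × 5/6 ÷ 16 tbsp/cup × 232 g/cup ≈ 28.2 g
molasses: 350 g × 5/6 ≈ 291.7 g
plain yogurt: 2 fl oz × 5/6 ≈ 1.7 fl oz

sliced almonds: 202.5 g; raisins: 412.5 g; mashed banana: 28.2 g; molasses: 291.7 g; plain yogurt: 1.7 fl oz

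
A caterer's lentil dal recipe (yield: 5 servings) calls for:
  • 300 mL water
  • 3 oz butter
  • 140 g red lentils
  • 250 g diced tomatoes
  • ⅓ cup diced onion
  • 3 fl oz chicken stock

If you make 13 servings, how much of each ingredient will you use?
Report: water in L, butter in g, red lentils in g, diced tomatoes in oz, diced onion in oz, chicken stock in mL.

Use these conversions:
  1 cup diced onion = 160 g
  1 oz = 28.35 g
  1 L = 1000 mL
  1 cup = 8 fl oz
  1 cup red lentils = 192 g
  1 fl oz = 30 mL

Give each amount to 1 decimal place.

water: 0.8 L; butter: 221.1 g; red lentils: 364.0 g; diced tomatoes: 22.9 oz; diced onion: 4.9 oz; chicken stock: 234.0 mL

Scaling factor: 13/5 = 2.6.
water: 300 mL × 13/5 ÷ 1000 mL/L ≈ 0.8 L
butter: 3 oz × 13/5 × 28.35 g/oz ≈ 221.1 g
red lentils: 140 g × 13/5 = 364.0 g
diced tomatoes: 250 g × 13/5 ÷ 28.35 g/oz ≈ 22.9 oz
diced onion: 1/3 cup × 13/5 × 160 g/cup ÷ 28.35 g/oz ≈ 4.9 oz
chicken stock: 3 fl oz × 13/5 × 30 mL/fl oz = 234.0 mL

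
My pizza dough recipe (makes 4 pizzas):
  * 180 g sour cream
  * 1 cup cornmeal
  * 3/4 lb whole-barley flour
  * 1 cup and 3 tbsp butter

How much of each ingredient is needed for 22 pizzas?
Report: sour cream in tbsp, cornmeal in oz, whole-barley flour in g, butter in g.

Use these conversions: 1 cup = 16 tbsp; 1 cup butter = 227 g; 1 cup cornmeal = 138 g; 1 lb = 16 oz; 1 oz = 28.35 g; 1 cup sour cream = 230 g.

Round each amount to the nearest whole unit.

sour cream: 69 tbsp; cornmeal: 27 oz; whole-barley flour: 1871 g; butter: 1483 g

Scaling factor: 22/4 = 11/2 = 5.5.
sour cream: 180 g × 11/2 ÷ 230 g/cup × 16 tbsp/cup ≈ 69 tbsp
cornmeal: 1 cup × 11/2 × 138 g/cup ÷ 28.35 g/oz ≈ 27 oz
whole-barley flour: 0.75 lb × 11/2 × 16 oz/lb × 28.35 g/oz ≈ 1871 g
butter: (1 cup + 3 tbsp = 1.1875 cup) × 11/2 × 227 g/cup ≈ 1483 g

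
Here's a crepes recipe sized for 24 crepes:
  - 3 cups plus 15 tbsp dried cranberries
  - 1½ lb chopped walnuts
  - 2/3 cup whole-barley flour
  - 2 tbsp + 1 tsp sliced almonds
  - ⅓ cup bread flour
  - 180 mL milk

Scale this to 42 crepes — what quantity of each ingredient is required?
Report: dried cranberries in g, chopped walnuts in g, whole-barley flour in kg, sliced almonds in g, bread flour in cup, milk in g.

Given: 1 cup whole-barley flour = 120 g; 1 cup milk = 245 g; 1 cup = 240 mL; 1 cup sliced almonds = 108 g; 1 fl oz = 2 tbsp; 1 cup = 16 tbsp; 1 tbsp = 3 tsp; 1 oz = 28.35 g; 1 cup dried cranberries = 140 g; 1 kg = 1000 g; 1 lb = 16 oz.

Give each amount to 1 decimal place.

Scaling factor: 42/24 = 7/4 = 1.75.
dried cranberries: (3 cup + 15 tbsp = 3.9375 cup) × 7/4 × 140 g/cup ≈ 964.7 g
chopped walnuts: 1.5 lb × 7/4 × 16 oz/lb × 28.35 g/oz = 1190.7 g
whole-barley flour: 2/3 cup × 7/4 × 120 g/cup ÷ 1000 g/kg ≈ 0.1 kg
sliced almonds: (2 tbsp + 1 tsp = 7/3 tbsp) × 7/4 ÷ 16 tbsp/cup × 108 g/cup ≈ 27.6 g
bread flour: 1/3 cup × 7/4 ≈ 0.6 cup
milk: 180 mL × 7/4 ÷ 240 mL/cup × 245 g/cup ≈ 321.6 g

dried cranberries: 964.7 g; chopped walnuts: 1190.7 g; whole-barley flour: 0.1 kg; sliced almonds: 27.6 g; bread flour: 0.6 cup; milk: 321.6 g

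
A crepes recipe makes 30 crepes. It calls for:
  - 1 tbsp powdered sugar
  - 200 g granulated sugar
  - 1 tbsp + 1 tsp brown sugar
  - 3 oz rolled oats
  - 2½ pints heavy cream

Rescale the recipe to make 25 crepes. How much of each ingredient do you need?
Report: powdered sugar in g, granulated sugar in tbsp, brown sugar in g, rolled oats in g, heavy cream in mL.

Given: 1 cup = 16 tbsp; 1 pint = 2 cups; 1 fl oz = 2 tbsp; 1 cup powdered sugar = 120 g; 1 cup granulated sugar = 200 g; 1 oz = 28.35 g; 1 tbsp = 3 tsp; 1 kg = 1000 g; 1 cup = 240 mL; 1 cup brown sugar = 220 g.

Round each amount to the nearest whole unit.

Scaling factor: 25/30 = 5/6.
powdered sugar: 1 tbsp × 5/6 ÷ 16 tbsp/cup × 120 g/cup ≈ 6 g
granulated sugar: 200 g × 5/6 ÷ 200 g/cup × 16 tbsp/cup ≈ 13 tbsp
brown sugar: (1 tbsp + 1 tsp = 4/3 tbsp) × 5/6 ÷ 16 tbsp/cup × 220 g/cup ≈ 15 g
rolled oats: 3 oz × 5/6 × 28.35 g/oz ≈ 71 g
heavy cream: 2.5 pint × 5/6 × 2 cup/pint × 240 mL/cup = 1000 mL

powdered sugar: 6 g; granulated sugar: 13 tbsp; brown sugar: 15 g; rolled oats: 71 g; heavy cream: 1000 mL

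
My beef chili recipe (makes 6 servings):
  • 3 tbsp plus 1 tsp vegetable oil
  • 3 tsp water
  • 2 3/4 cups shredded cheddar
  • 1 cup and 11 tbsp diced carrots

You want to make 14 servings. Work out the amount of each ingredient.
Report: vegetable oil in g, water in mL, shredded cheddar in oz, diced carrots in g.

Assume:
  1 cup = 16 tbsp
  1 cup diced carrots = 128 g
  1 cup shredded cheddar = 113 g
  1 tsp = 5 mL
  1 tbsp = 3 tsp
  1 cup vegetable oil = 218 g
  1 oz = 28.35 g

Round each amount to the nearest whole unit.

vegetable oil: 106 g; water: 35 mL; shredded cheddar: 26 oz; diced carrots: 504 g

Scaling factor: 14/6 = 7/3.
vegetable oil: (3 tbsp + 1 tsp = 10/3 tbsp) × 7/3 ÷ 16 tbsp/cup × 218 g/cup ≈ 106 g
water: 3 tsp × 7/3 × 5 mL/tsp = 35 mL
shredded cheddar: 2.75 cup × 7/3 × 113 g/cup ÷ 28.35 g/oz ≈ 26 oz
diced carrots: (1 cup + 11 tbsp = 1.6875 cup) × 7/3 × 128 g/cup = 504 g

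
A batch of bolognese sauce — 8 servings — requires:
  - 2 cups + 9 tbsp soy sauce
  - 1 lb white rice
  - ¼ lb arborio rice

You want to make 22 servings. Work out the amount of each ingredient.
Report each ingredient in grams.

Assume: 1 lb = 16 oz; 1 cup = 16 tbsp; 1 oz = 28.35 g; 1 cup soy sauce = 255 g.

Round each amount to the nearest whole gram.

Scaling factor: 22/8 = 11/4 = 2.75.
soy sauce: (2 cup + 9 tbsp = 2.5625 cup) × 11/4 × 255 g/cup ≈ 1797 g
white rice: 1 lb × 11/4 × 16 oz/lb × 28.35 g/oz ≈ 1247 g
arborio rice: 0.25 lb × 11/4 × 16 oz/lb × 28.35 g/oz ≈ 312 g

soy sauce: 1797 g; white rice: 1247 g; arborio rice: 312 g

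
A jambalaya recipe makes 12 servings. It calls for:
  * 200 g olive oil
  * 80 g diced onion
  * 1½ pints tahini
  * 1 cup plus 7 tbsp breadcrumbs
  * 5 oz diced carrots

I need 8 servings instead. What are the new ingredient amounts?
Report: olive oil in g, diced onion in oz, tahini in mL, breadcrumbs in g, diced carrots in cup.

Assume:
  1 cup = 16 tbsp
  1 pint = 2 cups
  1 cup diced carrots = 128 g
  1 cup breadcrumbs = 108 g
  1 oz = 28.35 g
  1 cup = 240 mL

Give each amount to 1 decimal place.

olive oil: 133.3 g; diced onion: 1.9 oz; tahini: 480.0 mL; breadcrumbs: 103.5 g; diced carrots: 0.7 cup

Scaling factor: 8/12 = 2/3.
olive oil: 200 g × 2/3 ≈ 133.3 g
diced onion: 80 g × 2/3 ÷ 28.35 g/oz ≈ 1.9 oz
tahini: 1.5 pint × 2/3 × 2 cup/pint × 240 mL/cup = 480.0 mL
breadcrumbs: (1 cup + 7 tbsp = 1.4375 cup) × 2/3 × 108 g/cup = 103.5 g
diced carrots: 5 oz × 2/3 × 28.35 g/oz ÷ 128 g/cup ≈ 0.7 cup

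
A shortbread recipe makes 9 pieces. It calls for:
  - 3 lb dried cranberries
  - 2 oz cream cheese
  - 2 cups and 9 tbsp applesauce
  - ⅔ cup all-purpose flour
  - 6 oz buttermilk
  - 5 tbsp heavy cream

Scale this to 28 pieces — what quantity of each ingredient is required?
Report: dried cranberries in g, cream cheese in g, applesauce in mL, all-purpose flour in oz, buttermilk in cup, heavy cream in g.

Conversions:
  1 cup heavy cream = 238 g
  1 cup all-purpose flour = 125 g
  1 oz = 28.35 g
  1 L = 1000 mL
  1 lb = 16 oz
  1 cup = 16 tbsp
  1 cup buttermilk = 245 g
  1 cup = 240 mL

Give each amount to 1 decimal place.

dried cranberries: 4233.6 g; cream cheese: 176.4 g; applesauce: 1913.3 mL; all-purpose flour: 9.1 oz; buttermilk: 2.2 cup; heavy cream: 231.4 g

Scaling factor: 28/9.
dried cranberries: 3 lb × 28/9 × 16 oz/lb × 28.35 g/oz = 4233.6 g
cream cheese: 2 oz × 28/9 × 28.35 g/oz = 176.4 g
applesauce: (2 cup + 9 tbsp = 2.5625 cup) × 28/9 × 240 mL/cup ≈ 1913.3 mL
all-purpose flour: 2/3 cup × 28/9 × 125 g/cup ÷ 28.35 g/oz ≈ 9.1 oz
buttermilk: 6 oz × 28/9 × 28.35 g/oz ÷ 245 g/cup ≈ 2.2 cup
heavy cream: 5 tbsp × 28/9 ÷ 16 tbsp/cup × 238 g/cup ≈ 231.4 g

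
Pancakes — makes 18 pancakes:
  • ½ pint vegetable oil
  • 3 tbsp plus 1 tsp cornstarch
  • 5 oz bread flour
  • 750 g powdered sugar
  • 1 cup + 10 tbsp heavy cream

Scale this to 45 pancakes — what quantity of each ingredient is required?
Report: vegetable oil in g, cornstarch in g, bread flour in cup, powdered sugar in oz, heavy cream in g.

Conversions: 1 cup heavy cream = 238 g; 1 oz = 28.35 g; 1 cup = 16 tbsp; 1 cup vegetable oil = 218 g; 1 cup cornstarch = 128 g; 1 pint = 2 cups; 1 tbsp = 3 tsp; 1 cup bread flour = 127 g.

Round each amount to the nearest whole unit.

Scaling factor: 45/18 = 5/2 = 2.5.
vegetable oil: 0.5 pint × 5/2 × 2 cup/pint × 218 g/cup = 545 g
cornstarch: (3 tbsp + 1 tsp = 10/3 tbsp) × 5/2 ÷ 16 tbsp/cup × 128 g/cup ≈ 67 g
bread flour: 5 oz × 5/2 × 28.35 g/oz ÷ 127 g/cup ≈ 3 cup
powdered sugar: 750 g × 5/2 ÷ 28.35 g/oz ≈ 66 oz
heavy cream: (1 cup + 10 tbsp = 1.625 cup) × 5/2 × 238 g/cup ≈ 967 g

vegetable oil: 545 g; cornstarch: 67 g; bread flour: 3 cup; powdered sugar: 66 oz; heavy cream: 967 g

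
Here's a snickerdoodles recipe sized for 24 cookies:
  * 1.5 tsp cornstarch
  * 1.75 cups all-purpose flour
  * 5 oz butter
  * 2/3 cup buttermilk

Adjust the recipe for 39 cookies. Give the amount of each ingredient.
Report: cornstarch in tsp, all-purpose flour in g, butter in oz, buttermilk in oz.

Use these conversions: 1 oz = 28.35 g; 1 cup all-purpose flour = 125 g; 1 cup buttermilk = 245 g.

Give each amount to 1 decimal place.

cornstarch: 2.4 tsp; all-purpose flour: 355.5 g; butter: 8.1 oz; buttermilk: 9.4 oz

Scaling factor: 39/24 = 13/8 = 1.625.
cornstarch: 1.5 tsp × 13/8 ≈ 2.4 tsp
all-purpose flour: 1.75 cup × 13/8 × 125 g/cup ≈ 355.5 g
butter: 5 oz × 13/8 ≈ 8.1 oz
buttermilk: 2/3 cup × 13/8 × 245 g/cup ÷ 28.35 g/oz ≈ 9.4 oz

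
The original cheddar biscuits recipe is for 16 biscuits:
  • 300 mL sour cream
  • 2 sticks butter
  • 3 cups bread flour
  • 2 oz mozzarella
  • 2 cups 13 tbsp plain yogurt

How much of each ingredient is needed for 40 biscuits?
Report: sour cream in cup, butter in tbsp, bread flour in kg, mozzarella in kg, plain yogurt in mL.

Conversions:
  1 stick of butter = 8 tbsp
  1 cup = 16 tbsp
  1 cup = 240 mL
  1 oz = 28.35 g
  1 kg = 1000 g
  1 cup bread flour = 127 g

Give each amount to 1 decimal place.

sour cream: 3.1 cup; butter: 40.0 tbsp; bread flour: 1.0 kg; mozzarella: 0.1 kg; plain yogurt: 1687.5 mL

Scaling factor: 40/16 = 5/2 = 2.5.
sour cream: 300 mL × 5/2 ÷ 240 mL/cup ≈ 3.1 cup
butter: 2 stick × 5/2 × 8 tbsp/stick = 40.0 tbsp
bread flour: 3 cup × 5/2 × 127 g/cup ÷ 1000 g/kg ≈ 1.0 kg
mozzarella: 2 oz × 5/2 × 28.35 g/oz ÷ 1000 g/kg ≈ 0.1 kg
plain yogurt: (2 cup + 13 tbsp = 2.8125 cup) × 5/2 × 240 mL/cup = 1687.5 mL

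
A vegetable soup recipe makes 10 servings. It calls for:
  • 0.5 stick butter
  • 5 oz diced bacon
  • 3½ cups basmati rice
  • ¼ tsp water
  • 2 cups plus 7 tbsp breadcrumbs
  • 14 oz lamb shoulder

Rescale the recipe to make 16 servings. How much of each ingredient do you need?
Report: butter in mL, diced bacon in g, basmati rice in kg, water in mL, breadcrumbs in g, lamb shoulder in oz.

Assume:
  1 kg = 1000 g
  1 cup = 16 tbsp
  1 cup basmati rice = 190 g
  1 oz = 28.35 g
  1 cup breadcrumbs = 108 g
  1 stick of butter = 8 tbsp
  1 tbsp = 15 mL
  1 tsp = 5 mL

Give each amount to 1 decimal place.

butter: 96.0 mL; diced bacon: 226.8 g; basmati rice: 1.1 kg; water: 2.0 mL; breadcrumbs: 421.2 g; lamb shoulder: 22.4 oz

Scaling factor: 16/10 = 8/5 = 1.6.
butter: 0.5 stick × 8/5 × 8 tbsp/stick × 15 mL/tbsp = 96.0 mL
diced bacon: 5 oz × 8/5 × 28.35 g/oz = 226.8 g
basmati rice: 3.5 cup × 8/5 × 190 g/cup ÷ 1000 g/kg ≈ 1.1 kg
water: 0.25 tsp × 8/5 × 5 mL/tsp = 2.0 mL
breadcrumbs: (2 cup + 7 tbsp = 2.4375 cup) × 8/5 × 108 g/cup = 421.2 g
lamb shoulder: 14 oz × 8/5 = 22.4 oz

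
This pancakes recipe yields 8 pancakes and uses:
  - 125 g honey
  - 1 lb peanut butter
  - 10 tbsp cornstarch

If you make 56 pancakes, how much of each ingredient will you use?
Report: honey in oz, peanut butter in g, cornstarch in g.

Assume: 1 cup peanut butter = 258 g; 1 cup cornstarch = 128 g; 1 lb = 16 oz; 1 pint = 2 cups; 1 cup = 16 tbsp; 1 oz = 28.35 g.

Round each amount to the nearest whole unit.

Scaling factor: 56/8 = 7.
honey: 125 g × 7 ÷ 28.35 g/oz ≈ 31 oz
peanut butter: 1 lb × 7 × 16 oz/lb × 28.35 g/oz ≈ 3175 g
cornstarch: 10 tbsp × 7 ÷ 16 tbsp/cup × 128 g/cup = 560 g

honey: 31 oz; peanut butter: 3175 g; cornstarch: 560 g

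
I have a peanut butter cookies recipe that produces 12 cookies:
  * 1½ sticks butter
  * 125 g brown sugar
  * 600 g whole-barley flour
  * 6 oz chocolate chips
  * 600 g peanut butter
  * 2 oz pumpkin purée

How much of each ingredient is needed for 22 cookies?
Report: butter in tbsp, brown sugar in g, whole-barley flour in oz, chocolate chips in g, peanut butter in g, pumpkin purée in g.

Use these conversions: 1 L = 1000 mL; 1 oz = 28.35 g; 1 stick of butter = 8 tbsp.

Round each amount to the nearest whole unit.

butter: 22 tbsp; brown sugar: 229 g; whole-barley flour: 39 oz; chocolate chips: 312 g; peanut butter: 1100 g; pumpkin purée: 104 g

Scaling factor: 22/12 = 11/6.
butter: 1.5 stick × 11/6 × 8 tbsp/stick = 22 tbsp
brown sugar: 125 g × 11/6 ≈ 229 g
whole-barley flour: 600 g × 11/6 ÷ 28.35 g/oz ≈ 39 oz
chocolate chips: 6 oz × 11/6 × 28.35 g/oz ≈ 312 g
peanut butter: 600 g × 11/6 = 1100 g
pumpkin purée: 2 oz × 11/6 × 28.35 g/oz ≈ 104 g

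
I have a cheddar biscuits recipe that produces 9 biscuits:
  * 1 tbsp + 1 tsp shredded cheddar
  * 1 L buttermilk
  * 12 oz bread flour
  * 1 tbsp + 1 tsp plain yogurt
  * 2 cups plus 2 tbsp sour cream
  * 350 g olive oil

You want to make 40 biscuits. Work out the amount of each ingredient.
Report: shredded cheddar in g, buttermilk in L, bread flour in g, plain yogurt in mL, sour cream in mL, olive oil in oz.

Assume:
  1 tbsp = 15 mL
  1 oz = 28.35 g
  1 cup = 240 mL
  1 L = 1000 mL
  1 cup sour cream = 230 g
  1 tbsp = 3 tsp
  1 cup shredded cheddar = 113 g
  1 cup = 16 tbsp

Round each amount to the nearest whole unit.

shredded cheddar: 42 g; buttermilk: 4 L; bread flour: 1512 g; plain yogurt: 89 mL; sour cream: 2267 mL; olive oil: 55 oz

Scaling factor: 40/9.
shredded cheddar: (1 tbsp + 1 tsp = 4/3 tbsp) × 40/9 ÷ 16 tbsp/cup × 113 g/cup ≈ 42 g
buttermilk: 1 L × 40/9 ≈ 4 L
bread flour: 12 oz × 40/9 × 28.35 g/oz = 1512 g
plain yogurt: (1 tbsp + 1 tsp = 4/3 tbsp) × 40/9 × 15 mL/tbsp ≈ 89 mL
sour cream: (2 cup + 2 tbsp = 2.125 cup) × 40/9 × 240 mL/cup ≈ 2267 mL
olive oil: 350 g × 40/9 ÷ 28.35 g/oz ≈ 55 oz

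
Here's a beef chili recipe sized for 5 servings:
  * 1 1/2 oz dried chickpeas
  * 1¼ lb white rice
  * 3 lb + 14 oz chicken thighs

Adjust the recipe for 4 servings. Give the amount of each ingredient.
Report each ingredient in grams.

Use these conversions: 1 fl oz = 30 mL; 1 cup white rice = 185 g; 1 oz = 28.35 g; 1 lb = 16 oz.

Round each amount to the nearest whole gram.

Scaling factor: 4/5 = 0.8.
dried chickpeas: 1.5 oz × 4/5 × 28.35 g/oz ≈ 34 g
white rice: 1.25 lb × 4/5 × 16 oz/lb × 28.35 g/oz ≈ 454 g
chicken thighs: (3 lb + 14 oz = 3.875 lb) × 4/5 × 16 oz/lb × 28.35 g/oz ≈ 1406 g

dried chickpeas: 34 g; white rice: 454 g; chicken thighs: 1406 g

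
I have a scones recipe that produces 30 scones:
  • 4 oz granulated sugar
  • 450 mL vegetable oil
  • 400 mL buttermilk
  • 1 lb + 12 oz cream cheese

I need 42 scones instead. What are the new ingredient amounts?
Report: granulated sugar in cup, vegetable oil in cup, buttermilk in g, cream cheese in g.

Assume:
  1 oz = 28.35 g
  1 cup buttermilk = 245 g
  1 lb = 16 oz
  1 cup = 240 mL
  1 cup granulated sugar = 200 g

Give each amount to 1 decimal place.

Scaling factor: 42/30 = 7/5 = 1.4.
granulated sugar: 4 oz × 7/5 × 28.35 g/oz ÷ 200 g/cup ≈ 0.8 cup
vegetable oil: 450 mL × 7/5 ÷ 240 mL/cup ≈ 2.6 cup
buttermilk: 400 mL × 7/5 ÷ 240 mL/cup × 245 g/cup ≈ 571.7 g
cream cheese: (1 lb + 12 oz = 1.75 lb) × 7/5 × 16 oz/lb × 28.35 g/oz ≈ 1111.3 g

granulated sugar: 0.8 cup; vegetable oil: 2.6 cup; buttermilk: 571.7 g; cream cheese: 1111.3 g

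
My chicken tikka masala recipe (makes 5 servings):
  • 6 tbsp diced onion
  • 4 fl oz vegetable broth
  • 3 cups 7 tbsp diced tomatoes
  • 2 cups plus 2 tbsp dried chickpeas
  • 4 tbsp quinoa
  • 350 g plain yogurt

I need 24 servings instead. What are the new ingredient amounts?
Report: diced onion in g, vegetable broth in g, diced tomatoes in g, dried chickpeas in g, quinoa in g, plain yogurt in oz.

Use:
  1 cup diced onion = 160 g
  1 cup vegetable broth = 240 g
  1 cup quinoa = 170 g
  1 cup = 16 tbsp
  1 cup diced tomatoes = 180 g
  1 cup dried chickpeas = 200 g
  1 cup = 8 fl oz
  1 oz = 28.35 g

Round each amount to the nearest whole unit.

Scaling factor: 24/5 = 4.8.
diced onion: 6 tbsp × 24/5 ÷ 16 tbsp/cup × 160 g/cup = 288 g
vegetable broth: 4 fl oz × 24/5 ÷ 8 fl oz/cup × 240 g/cup = 576 g
diced tomatoes: (3 cup + 7 tbsp = 3.4375 cup) × 24/5 × 180 g/cup = 2970 g
dried chickpeas: (2 cup + 2 tbsp = 2.125 cup) × 24/5 × 200 g/cup = 2040 g
quinoa: 4 tbsp × 24/5 ÷ 16 tbsp/cup × 170 g/cup = 204 g
plain yogurt: 350 g × 24/5 ÷ 28.35 g/oz ≈ 59 oz

diced onion: 288 g; vegetable broth: 576 g; diced tomatoes: 2970 g; dried chickpeas: 2040 g; quinoa: 204 g; plain yogurt: 59 oz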